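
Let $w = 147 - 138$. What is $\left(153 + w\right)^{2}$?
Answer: $26244$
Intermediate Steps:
$w = 9$ ($w = 147 - 138 = 9$)
$\left(153 + w\right)^{2} = \left(153 + 9\right)^{2} = 162^{2} = 26244$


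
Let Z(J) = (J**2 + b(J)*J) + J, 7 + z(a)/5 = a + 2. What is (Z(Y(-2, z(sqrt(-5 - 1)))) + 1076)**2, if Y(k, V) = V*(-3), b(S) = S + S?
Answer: -79262774 - 189095280*I*sqrt(6) ≈ -7.9263e+7 - 4.6319e+8*I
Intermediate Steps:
b(S) = 2*S
z(a) = -25 + 5*a (z(a) = -35 + 5*(a + 2) = -35 + 5*(2 + a) = -35 + (10 + 5*a) = -25 + 5*a)
Y(k, V) = -3*V
Z(J) = J + 3*J**2 (Z(J) = (J**2 + (2*J)*J) + J = (J**2 + 2*J**2) + J = 3*J**2 + J = J + 3*J**2)
(Z(Y(-2, z(sqrt(-5 - 1)))) + 1076)**2 = ((-3*(-25 + 5*sqrt(-5 - 1)))*(1 + 3*(-3*(-25 + 5*sqrt(-5 - 1)))) + 1076)**2 = ((-3*(-25 + 5*sqrt(-6)))*(1 + 3*(-3*(-25 + 5*sqrt(-6)))) + 1076)**2 = ((-3*(-25 + 5*(I*sqrt(6))))*(1 + 3*(-3*(-25 + 5*(I*sqrt(6))))) + 1076)**2 = ((-3*(-25 + 5*I*sqrt(6)))*(1 + 3*(-3*(-25 + 5*I*sqrt(6)))) + 1076)**2 = ((75 - 15*I*sqrt(6))*(1 + 3*(75 - 15*I*sqrt(6))) + 1076)**2 = ((75 - 15*I*sqrt(6))*(1 + (225 - 45*I*sqrt(6))) + 1076)**2 = ((75 - 15*I*sqrt(6))*(226 - 45*I*sqrt(6)) + 1076)**2 = (1076 + (75 - 15*I*sqrt(6))*(226 - 45*I*sqrt(6)))**2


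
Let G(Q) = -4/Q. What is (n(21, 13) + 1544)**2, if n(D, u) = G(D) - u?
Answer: 1033429609/441 ≈ 2.3434e+6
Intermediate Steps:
n(D, u) = -u - 4/D (n(D, u) = -4/D - u = -u - 4/D)
(n(21, 13) + 1544)**2 = ((-1*13 - 4/21) + 1544)**2 = ((-13 - 4*1/21) + 1544)**2 = ((-13 - 4/21) + 1544)**2 = (-277/21 + 1544)**2 = (32147/21)**2 = 1033429609/441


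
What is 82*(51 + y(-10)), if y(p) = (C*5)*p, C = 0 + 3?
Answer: -8118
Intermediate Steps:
C = 3
y(p) = 15*p (y(p) = (3*5)*p = 15*p)
82*(51 + y(-10)) = 82*(51 + 15*(-10)) = 82*(51 - 150) = 82*(-99) = -8118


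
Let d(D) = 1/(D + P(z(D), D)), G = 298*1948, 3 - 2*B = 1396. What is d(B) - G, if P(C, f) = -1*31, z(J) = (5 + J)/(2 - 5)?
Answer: -844633322/1455 ≈ -5.8050e+5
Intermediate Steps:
B = -1393/2 (B = 3/2 - ½*1396 = 3/2 - 698 = -1393/2 ≈ -696.50)
G = 580504
z(J) = -5/3 - J/3 (z(J) = (5 + J)/(-3) = (5 + J)*(-⅓) = -5/3 - J/3)
P(C, f) = -31
d(D) = 1/(-31 + D) (d(D) = 1/(D - 31) = 1/(-31 + D))
d(B) - G = 1/(-31 - 1393/2) - 1*580504 = 1/(-1455/2) - 580504 = -2/1455 - 580504 = -844633322/1455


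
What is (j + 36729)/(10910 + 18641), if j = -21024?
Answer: 15705/29551 ≈ 0.53145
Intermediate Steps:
(j + 36729)/(10910 + 18641) = (-21024 + 36729)/(10910 + 18641) = 15705/29551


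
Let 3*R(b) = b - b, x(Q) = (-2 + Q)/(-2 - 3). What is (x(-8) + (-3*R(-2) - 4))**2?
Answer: 4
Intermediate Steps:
x(Q) = 2/5 - Q/5 (x(Q) = (-2 + Q)/(-5) = (-2 + Q)*(-1/5) = 2/5 - Q/5)
R(b) = 0 (R(b) = (b - b)/3 = (1/3)*0 = 0)
(x(-8) + (-3*R(-2) - 4))**2 = ((2/5 - 1/5*(-8)) + (-3*0 - 4))**2 = ((2/5 + 8/5) + (0 - 4))**2 = (2 - 4)**2 = (-2)**2 = 4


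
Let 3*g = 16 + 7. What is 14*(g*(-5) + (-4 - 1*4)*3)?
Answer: -2618/3 ≈ -872.67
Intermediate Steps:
g = 23/3 (g = (16 + 7)/3 = (1/3)*23 = 23/3 ≈ 7.6667)
14*(g*(-5) + (-4 - 1*4)*3) = 14*((23/3)*(-5) + (-4 - 1*4)*3) = 14*(-115/3 + (-4 - 4)*3) = 14*(-115/3 - 8*3) = 14*(-115/3 - 24) = 14*(-187/3) = -2618/3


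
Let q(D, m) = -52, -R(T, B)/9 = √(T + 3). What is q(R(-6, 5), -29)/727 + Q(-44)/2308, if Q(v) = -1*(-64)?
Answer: -18372/419479 ≈ -0.043797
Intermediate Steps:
R(T, B) = -9*√(3 + T) (R(T, B) = -9*√(T + 3) = -9*√(3 + T))
Q(v) = 64
q(R(-6, 5), -29)/727 + Q(-44)/2308 = -52/727 + 64/2308 = -52*1/727 + 64*(1/2308) = -52/727 + 16/577 = -18372/419479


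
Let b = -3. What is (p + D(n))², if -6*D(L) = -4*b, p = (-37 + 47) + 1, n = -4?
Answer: 81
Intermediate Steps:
p = 11 (p = 10 + 1 = 11)
D(L) = -2 (D(L) = -(-2)*(-3)/3 = -⅙*12 = -2)
(p + D(n))² = (11 - 2)² = 9² = 81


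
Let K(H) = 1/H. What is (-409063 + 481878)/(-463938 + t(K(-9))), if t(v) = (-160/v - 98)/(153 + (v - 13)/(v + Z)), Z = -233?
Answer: -106280774/677151107 ≈ -0.15695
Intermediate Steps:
t(v) = (-98 - 160/v)/(153 + (-13 + v)/(-233 + v)) (t(v) = (-160/v - 98)/(153 + (v - 13)/(v - 233)) = (-98 - 160/v)/(153 + (-13 + v)/(-233 + v)))
(-409063 + 481878)/(-463938 + t(K(-9))) = (-409063 + 481878)/(-463938 + (18640 - 49*(1/(-9))**2 + 11337/(-9))/(11*(1/(-9))*(-1621 + 7/(-9)))) = 72815/(-463938 + (18640 - 49*(-1/9)**2 + 11337*(-1/9))/(11*(-1/9)*(-1621 + 7*(-1/9)))) = 72815/(-463938 + (1/11)*(-9)*(18640 - 49*1/81 - 3779/3)/(-1621 - 7/9)) = 72815/(-463938 + (1/11)*(-9)*(18640 - 49/81 - 3779/3)/(-14596/9)) = 72815/(-463938 + (1/11)*(-9)*(-9/14596)*(1407758/81)) = 72815/(-463938 + 63989/7298) = 72815/(-3385755535/7298) = 72815*(-7298/3385755535) = -106280774/677151107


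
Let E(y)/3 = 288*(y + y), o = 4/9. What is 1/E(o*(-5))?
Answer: -1/3840 ≈ -0.00026042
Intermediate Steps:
o = 4/9 (o = 4*(1/9) = 4/9 ≈ 0.44444)
E(y) = 1728*y (E(y) = 3*(288*(y + y)) = 3*(288*(2*y)) = 3*(576*y) = 1728*y)
1/E(o*(-5)) = 1/(1728*((4/9)*(-5))) = 1/(1728*(-20/9)) = 1/(-3840) = -1/3840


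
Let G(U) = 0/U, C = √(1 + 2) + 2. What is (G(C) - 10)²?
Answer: 100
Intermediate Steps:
C = 2 + √3 (C = √3 + 2 = 2 + √3 ≈ 3.7321)
G(U) = 0
(G(C) - 10)² = (0 - 10)² = (-10)² = 100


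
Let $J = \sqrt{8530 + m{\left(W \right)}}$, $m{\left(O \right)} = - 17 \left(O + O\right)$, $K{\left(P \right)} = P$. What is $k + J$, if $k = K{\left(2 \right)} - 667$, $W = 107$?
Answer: $-665 + 2 \sqrt{1223} \approx -595.06$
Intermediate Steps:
$m{\left(O \right)} = - 34 O$ ($m{\left(O \right)} = - 17 \cdot 2 O = - 34 O$)
$J = 2 \sqrt{1223}$ ($J = \sqrt{8530 - 3638} = \sqrt{4892} = 2 \sqrt{1223} \approx 69.943$)
$k = -665$ ($k = 2 - 667 = -665$)
$k + J = -665 + 2 \sqrt{1223}$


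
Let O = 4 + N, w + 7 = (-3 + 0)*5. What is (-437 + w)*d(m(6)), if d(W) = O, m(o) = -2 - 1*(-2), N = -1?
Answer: -1377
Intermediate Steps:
m(o) = 0 (m(o) = -2 + 2 = 0)
w = -22 (w = -7 + (-3 + 0)*5 = -7 - 3*5 = -7 - 15 = -22)
O = 3 (O = 4 - 1 = 3)
d(W) = 3
(-437 + w)*d(m(6)) = (-437 - 22)*3 = -459*3 = -1377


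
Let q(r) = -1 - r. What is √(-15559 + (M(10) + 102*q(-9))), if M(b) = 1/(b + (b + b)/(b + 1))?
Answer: I*√249155270/130 ≈ 121.42*I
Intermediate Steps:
M(b) = 1/(b + 2*b/(1 + b)) (M(b) = 1/(b + (2*b)/(1 + b)) = 1/(b + 2*b/(1 + b)))
√(-15559 + (M(10) + 102*q(-9))) = √(-15559 + ((1 + 10)/(10*(3 + 10)) + 102*(-1 - 1*(-9)))) = √(-15559 + ((⅒)*11/13 + 102*(-1 + 9))) = √(-15559 + ((⅒)*(1/13)*11 + 102*8)) = √(-15559 + (11/130 + 816)) = √(-15559 + 106091/130) = √(-1916579/130) = I*√249155270/130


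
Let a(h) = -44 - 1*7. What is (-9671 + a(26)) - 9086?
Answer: -18808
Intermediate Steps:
a(h) = -51 (a(h) = -44 - 7 = -51)
(-9671 + a(26)) - 9086 = (-9671 - 51) - 9086 = -9722 - 9086 = -18808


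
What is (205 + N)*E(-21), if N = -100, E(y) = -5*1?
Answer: -525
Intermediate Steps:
E(y) = -5
(205 + N)*E(-21) = (205 - 100)*(-5) = 105*(-5) = -525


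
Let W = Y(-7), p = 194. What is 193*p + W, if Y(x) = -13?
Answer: 37429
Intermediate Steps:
W = -13
193*p + W = 193*194 - 13 = 37442 - 13 = 37429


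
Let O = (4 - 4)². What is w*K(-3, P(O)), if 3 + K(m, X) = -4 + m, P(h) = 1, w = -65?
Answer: 650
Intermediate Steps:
O = 0 (O = 0² = 0)
K(m, X) = -7 + m (K(m, X) = -3 + (-4 + m) = -7 + m)
w*K(-3, P(O)) = -65*(-7 - 3) = -65*(-10) = 650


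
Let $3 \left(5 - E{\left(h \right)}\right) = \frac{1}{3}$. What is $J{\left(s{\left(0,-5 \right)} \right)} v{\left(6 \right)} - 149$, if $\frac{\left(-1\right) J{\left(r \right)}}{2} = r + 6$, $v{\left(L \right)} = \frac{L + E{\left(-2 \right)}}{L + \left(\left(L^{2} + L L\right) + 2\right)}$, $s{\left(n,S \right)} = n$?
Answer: $- \frac{4519}{30} \approx -150.63$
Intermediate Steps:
$E{\left(h \right)} = \frac{44}{9}$ ($E{\left(h \right)} = 5 - \frac{1}{3 \cdot 3} = 5 - \frac{1}{9} = \frac{44}{9}$)
$v{\left(L \right)} = \frac{\frac{44}{9} + L}{2 + L + 2 L^{2}}$ ($v{\left(L \right)} = \frac{L + \frac{44}{9}}{L + \left(\left(L^{2} + L L\right) + 2\right)} = \frac{\frac{44}{9} + L}{L + \left(\left(L^{2} + L^{2}\right) + 2\right)} = \frac{\frac{44}{9} + L}{L + \left(2 L^{2} + 2\right)} = \frac{\frac{44}{9} + L}{L + \left(2 + 2 L^{2}\right)} = \frac{\frac{44}{9} + L}{2 + L + 2 L^{2}}$)
$J{\left(r \right)} = -12 - 2 r$ ($J{\left(r \right)} = - 2 \left(r + 6\right) = - 2 \left(6 + r\right) = -12 - 2 r$)
$J{\left(s{\left(0,-5 \right)} \right)} v{\left(6 \right)} - 149 = \left(-12 - 0\right) \frac{\frac{44}{9} + 6}{2 + 6 + 2 \cdot 6^{2}} - 149 = \left(-12 + 0\right) \frac{1}{2 + 6 + 2 \cdot 36} \cdot \frac{98}{9} - 149 = - 12 \frac{1}{2 + 6 + 72} \cdot \frac{98}{9} - 149 = - 12 \cdot \frac{1}{80} \cdot \frac{98}{9} - 149 = \left(-12\right) \frac{49}{360} - 149 = - \frac{49}{30} - 149 = - \frac{4519}{30}$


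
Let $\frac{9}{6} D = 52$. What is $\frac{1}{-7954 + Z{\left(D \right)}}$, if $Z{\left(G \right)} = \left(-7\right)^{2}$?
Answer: $- \frac{1}{7905} \approx -0.0001265$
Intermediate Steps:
$D = \frac{104}{3}$ ($D = \frac{2}{3} \cdot 52 = \frac{104}{3} \approx 34.667$)
$Z{\left(G \right)} = 49$
$\frac{1}{-7954 + Z{\left(D \right)}} = \frac{1}{-7954 + 49} = \frac{1}{-7905} = - \frac{1}{7905}$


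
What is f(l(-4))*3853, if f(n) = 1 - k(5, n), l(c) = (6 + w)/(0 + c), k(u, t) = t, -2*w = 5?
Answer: 57795/8 ≈ 7224.4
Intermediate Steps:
w = -5/2 (w = -½*5 = -5/2 ≈ -2.5000)
l(c) = 7/(2*c) (l(c) = (6 - 5/2)/(0 + c) = 7/(2*c))
f(n) = 1 - n
f(l(-4))*3853 = (1 - 7/(2*(-4)))*3853 = (1 - 7*(-1)/(2*4))*3853 = (1 - 1*(-7/8))*3853 = (1 + 7/8)*3853 = (15/8)*3853 = 57795/8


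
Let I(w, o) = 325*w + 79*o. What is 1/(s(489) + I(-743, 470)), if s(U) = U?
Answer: -1/203856 ≈ -4.9054e-6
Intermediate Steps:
I(w, o) = 79*o + 325*w
1/(s(489) + I(-743, 470)) = 1/(489 + (79*470 + 325*(-743))) = 1/(489 + (37130 - 241475)) = 1/(489 - 204345) = 1/(-203856) = -1/203856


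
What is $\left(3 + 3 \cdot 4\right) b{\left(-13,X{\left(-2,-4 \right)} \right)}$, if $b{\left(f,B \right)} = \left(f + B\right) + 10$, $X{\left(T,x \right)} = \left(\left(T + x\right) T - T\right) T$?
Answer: $-465$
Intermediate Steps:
$X{\left(T,x \right)} = T \left(- T + T \left(T + x\right)\right)$ ($X{\left(T,x \right)} = \left(T \left(T + x\right) - T\right) T = \left(- T + T \left(T + x\right)\right) T = T \left(- T + T \left(T + x\right)\right)$)
$b{\left(f,B \right)} = 10 + B + f$ ($b{\left(f,B \right)} = \left(B + f\right) + 10 = 10 + B + f$)
$\left(3 + 3 \cdot 4\right) b{\left(-13,X{\left(-2,-4 \right)} \right)} = \left(3 + 3 \cdot 4\right) \left(10 + \left(-2\right)^{2} \left(-1 - 2 - 4\right) - 13\right) = \left(3 + 12\right) \left(10 + 4 \left(-7\right) - 13\right) = 15 \left(10 - 28 - 13\right) = 15 \left(-31\right) = -465$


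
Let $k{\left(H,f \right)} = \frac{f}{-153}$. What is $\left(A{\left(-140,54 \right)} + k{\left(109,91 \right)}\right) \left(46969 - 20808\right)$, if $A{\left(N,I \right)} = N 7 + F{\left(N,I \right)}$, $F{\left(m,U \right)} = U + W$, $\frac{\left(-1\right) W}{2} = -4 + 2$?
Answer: $- \frac{3692808277}{153} \approx -2.4136 \cdot 10^{7}$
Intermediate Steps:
$k{\left(H,f \right)} = - \frac{f}{153}$ ($k{\left(H,f \right)} = f \left(- \frac{1}{153}\right) = - \frac{f}{153}$)
$W = 4$ ($W = - 2 \left(-4 + 2\right) = \left(-2\right) \left(-2\right) = 4$)
$F{\left(m,U \right)} = 4 + U$ ($F{\left(m,U \right)} = U + 4 = 4 + U$)
$A{\left(N,I \right)} = 4 + I + 7 N$ ($A{\left(N,I \right)} = N 7 + \left(4 + I\right) = 7 N + \left(4 + I\right) = 4 + I + 7 N$)
$\left(A{\left(-140,54 \right)} + k{\left(109,91 \right)}\right) \left(46969 - 20808\right) = \left(\left(4 + 54 + 7 \left(-140\right)\right) - \frac{91}{153}\right) \left(46969 - 20808\right) = \left(\left(4 + 54 - 980\right) - \frac{91}{153}\right) 26161 = \left(-922 - \frac{91}{153}\right) 26161 = \left(- \frac{141157}{153}\right) 26161 = - \frac{3692808277}{153}$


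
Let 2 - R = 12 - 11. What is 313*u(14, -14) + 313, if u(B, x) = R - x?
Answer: 5008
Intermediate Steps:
R = 1 (R = 2 - (12 - 11) = 2 - 1*1 = 2 - 1 = 1)
u(B, x) = 1 - x
313*u(14, -14) + 313 = 313*(1 - 1*(-14)) + 313 = 313*(1 + 14) + 313 = 313*15 + 313 = 4695 + 313 = 5008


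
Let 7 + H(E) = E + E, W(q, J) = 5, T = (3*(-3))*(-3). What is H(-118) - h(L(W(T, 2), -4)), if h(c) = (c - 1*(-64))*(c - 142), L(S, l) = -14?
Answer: 7557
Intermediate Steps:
T = 27 (T = -9*(-3) = 27)
H(E) = -7 + 2*E (H(E) = -7 + (E + E) = -7 + 2*E)
h(c) = (-142 + c)*(64 + c) (h(c) = (c + 64)*(-142 + c) = (64 + c)*(-142 + c) = (-142 + c)*(64 + c))
H(-118) - h(L(W(T, 2), -4)) = (-7 + 2*(-118)) - (-9088 + (-14)² - 78*(-14)) = (-7 - 236) - (-9088 + 196 + 1092) = -243 - 1*(-7800) = -243 + 7800 = 7557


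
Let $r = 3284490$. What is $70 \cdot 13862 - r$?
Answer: $-2314150$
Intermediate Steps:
$70 \cdot 13862 - r = 70 \cdot 13862 - 3284490 = 970340 - 3284490 = -2314150$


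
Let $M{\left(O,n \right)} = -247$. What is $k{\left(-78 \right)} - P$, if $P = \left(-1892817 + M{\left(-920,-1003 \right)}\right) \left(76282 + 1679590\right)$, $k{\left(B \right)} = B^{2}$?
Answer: $3323978077892$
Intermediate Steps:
$P = -3323978071808$ ($P = \left(-1892817 - 247\right) \left(76282 + 1679590\right) = \left(-1893064\right) 1755872 = -3323978071808$)
$k{\left(-78 \right)} - P = \left(-78\right)^{2} - -3323978071808 = 6084 + 3323978071808 = 3323978077892$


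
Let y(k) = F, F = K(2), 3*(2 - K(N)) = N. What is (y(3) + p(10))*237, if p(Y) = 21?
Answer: 5293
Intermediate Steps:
K(N) = 2 - N/3
F = 4/3 (F = 2 - 1/3*2 = 2 - 2/3 = 4/3 ≈ 1.3333)
y(k) = 4/3
(y(3) + p(10))*237 = (4/3 + 21)*237 = (67/3)*237 = 5293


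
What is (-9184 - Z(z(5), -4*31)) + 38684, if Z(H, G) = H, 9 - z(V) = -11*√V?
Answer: 29491 - 11*√5 ≈ 29466.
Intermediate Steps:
z(V) = 9 + 11*√V (z(V) = 9 - (-11)*√V = 9 + 11*√V)
(-9184 - Z(z(5), -4*31)) + 38684 = (-9184 - (9 + 11*√5)) + 38684 = (-9184 + (-9 - 11*√5)) + 38684 = (-9193 - 11*√5) + 38684 = 29491 - 11*√5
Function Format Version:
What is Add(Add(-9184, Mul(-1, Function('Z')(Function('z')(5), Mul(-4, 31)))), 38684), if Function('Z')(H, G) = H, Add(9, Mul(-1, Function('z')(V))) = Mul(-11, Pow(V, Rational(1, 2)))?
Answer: Add(29491, Mul(-11, Pow(5, Rational(1, 2)))) ≈ 29466.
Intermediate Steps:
Function('z')(V) = Add(9, Mul(11, Pow(V, Rational(1, 2)))) (Function('z')(V) = Add(9, Mul(-1, Mul(-11, Pow(V, Rational(1, 2))))) = Add(9, Mul(11, Pow(V, Rational(1, 2)))))
Add(Add(-9184, Mul(-1, Function('Z')(Function('z')(5), Mul(-4, 31)))), 38684) = Add(Add(-9184, Mul(-1, Add(9, Mul(11, Pow(5, Rational(1, 2)))))), 38684) = Add(Add(-9184, Add(-9, Mul(-11, Pow(5, Rational(1, 2))))), 38684) = Add(Add(-9193, Mul(-11, Pow(5, Rational(1, 2)))), 38684) = Add(29491, Mul(-11, Pow(5, Rational(1, 2))))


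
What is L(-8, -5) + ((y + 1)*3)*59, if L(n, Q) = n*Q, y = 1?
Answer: 394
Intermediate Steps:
L(n, Q) = Q*n
L(-8, -5) + ((y + 1)*3)*59 = -5*(-8) + ((1 + 1)*3)*59 = 40 + (2*3)*59 = 40 + 6*59 = 40 + 354 = 394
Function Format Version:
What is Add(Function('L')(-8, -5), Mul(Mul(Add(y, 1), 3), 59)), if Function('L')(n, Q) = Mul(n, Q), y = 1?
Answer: 394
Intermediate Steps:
Function('L')(n, Q) = Mul(Q, n)
Add(Function('L')(-8, -5), Mul(Mul(Add(y, 1), 3), 59)) = Add(Mul(-5, -8), Mul(Mul(Add(1, 1), 3), 59)) = Add(40, Mul(Mul(2, 3), 59)) = Add(40, Mul(6, 59)) = Add(40, 354) = 394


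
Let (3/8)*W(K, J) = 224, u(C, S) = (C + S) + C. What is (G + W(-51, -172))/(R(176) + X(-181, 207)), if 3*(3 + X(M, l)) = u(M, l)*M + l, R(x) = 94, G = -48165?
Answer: -142703/28535 ≈ -5.0010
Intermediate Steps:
u(C, S) = S + 2*C
W(K, J) = 1792/3 (W(K, J) = (8/3)*224 = 1792/3)
X(M, l) = -3 + l/3 + M*(l + 2*M)/3 (X(M, l) = -3 + ((l + 2*M)*M + l)/3 = -3 + (M*(l + 2*M) + l)/3 = -3 + (l + M*(l + 2*M))/3 = -3 + (l/3 + M*(l + 2*M)/3) = -3 + l/3 + M*(l + 2*M)/3)
(G + W(-51, -172))/(R(176) + X(-181, 207)) = (-48165 + 1792/3)/(94 + (-3 + (1/3)*207 + (1/3)*(-181)*(207 + 2*(-181)))) = -142703/(3*(94 + (-3 + 69 + (1/3)*(-181)*(207 - 362)))) = -142703/(3*(94 + (-3 + 69 + (1/3)*(-181)*(-155)))) = -142703/(3*(94 + (-3 + 69 + 28055/3))) = -142703/(3*(94 + 28253/3)) = -142703/(3*28535/3) = -142703/3*3/28535 = -142703/28535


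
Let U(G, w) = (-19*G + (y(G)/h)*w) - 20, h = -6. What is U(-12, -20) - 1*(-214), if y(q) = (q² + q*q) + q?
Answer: 1342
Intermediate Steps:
y(q) = q + 2*q² (y(q) = (q² + q²) + q = 2*q² + q = q + 2*q²)
U(G, w) = -20 - 19*G - G*w*(1 + 2*G)/6 (U(G, w) = (-19*G + ((G*(1 + 2*G))/(-6))*w) - 20 = (-19*G + ((G*(1 + 2*G))*(-⅙))*w) - 20 = (-19*G + (-G*(1 + 2*G)/6)*w) - 20 = (-19*G - G*w*(1 + 2*G)/6) - 20 = -20 - 19*G - G*w*(1 + 2*G)/6)
U(-12, -20) - 1*(-214) = (-20 - 19*(-12) - ⅙*(-12)*(-20)*(1 + 2*(-12))) - 1*(-214) = (-20 + 228 - ⅙*(-12)*(-20)*(1 - 24)) + 214 = (-20 + 228 - ⅙*(-12)*(-20)*(-23)) + 214 = (-20 + 228 + 920) + 214 = 1128 + 214 = 1342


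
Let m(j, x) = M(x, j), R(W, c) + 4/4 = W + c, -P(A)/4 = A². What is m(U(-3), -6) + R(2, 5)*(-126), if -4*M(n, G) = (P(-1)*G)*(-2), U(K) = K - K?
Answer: -756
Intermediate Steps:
P(A) = -4*A²
U(K) = 0
R(W, c) = -1 + W + c (R(W, c) = -1 + (W + c) = -1 + W + c)
M(n, G) = -2*G (M(n, G) = -(-4*(-1)²)*G*(-2)/4 = -(-4*1)*G*(-2)/4 = -(-4*G)*(-2)/4 = -2*G)
m(j, x) = -2*j
m(U(-3), -6) + R(2, 5)*(-126) = -2*0 + (-1 + 2 + 5)*(-126) = 0 + 6*(-126) = 0 - 756 = -756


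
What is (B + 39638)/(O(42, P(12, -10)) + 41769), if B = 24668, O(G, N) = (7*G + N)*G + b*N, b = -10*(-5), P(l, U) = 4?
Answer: 64306/54485 ≈ 1.1803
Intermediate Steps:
b = 50
O(G, N) = 50*N + G*(N + 7*G) (O(G, N) = (7*G + N)*G + 50*N = (N + 7*G)*G + 50*N = G*(N + 7*G) + 50*N = 50*N + G*(N + 7*G))
(B + 39638)/(O(42, P(12, -10)) + 41769) = (24668 + 39638)/((7*42**2 + 50*4 + 42*4) + 41769) = 64306/((7*1764 + 200 + 168) + 41769) = 64306/((12348 + 200 + 168) + 41769) = 64306/(12716 + 41769) = 64306/54485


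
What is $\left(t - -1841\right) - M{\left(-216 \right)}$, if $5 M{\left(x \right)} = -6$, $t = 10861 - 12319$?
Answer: $\frac{1921}{5} \approx 384.2$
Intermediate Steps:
$t = -1458$
$M{\left(x \right)} = - \frac{6}{5}$ ($M{\left(x \right)} = \frac{1}{5} \left(-6\right) = - \frac{6}{5}$)
$\left(t - -1841\right) - M{\left(-216 \right)} = \left(-1458 - -1841\right) - - \frac{6}{5} = \left(-1458 + 1841\right) + \frac{6}{5} = 383 + \frac{6}{5} = \frac{1921}{5}$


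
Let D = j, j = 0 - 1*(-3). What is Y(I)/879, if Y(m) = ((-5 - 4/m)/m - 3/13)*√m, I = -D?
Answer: 116*I*√3/102843 ≈ 0.0019536*I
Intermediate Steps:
j = 3 (j = 0 + 3 = 3)
D = 3
I = -3 (I = -1*3 = -3)
Y(m) = √m*(-3/13 + (-5 - 4/m)/m) (Y(m) = ((-5 - 4/m)/m - 3*1/13)*√m = ((-5 - 4/m)/m - 3/13)*√m = (-3/13 + (-5 - 4/m)/m)*√m = √m*(-3/13 + (-5 - 4/m)/m))
Y(I)/879 = ((-52 - 65*(-3) - 3*(-3)²)/(13*(-3)^(3/2)))/879 = ((I*√3/9)*(-52 + 195 - 3*9)/13)*(1/879) = ((I*√3/9)*(-52 + 195 - 27)/13)*(1/879) = ((1/13)*(I*√3/9)*116)*(1/879) = (116*I*√3/117)*(1/879) = 116*I*√3/102843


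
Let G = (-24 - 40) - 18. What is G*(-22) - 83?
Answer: 1721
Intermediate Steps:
G = -82 (G = -64 - 18 = -82)
G*(-22) - 83 = -82*(-22) - 83 = 1804 - 83 = 1721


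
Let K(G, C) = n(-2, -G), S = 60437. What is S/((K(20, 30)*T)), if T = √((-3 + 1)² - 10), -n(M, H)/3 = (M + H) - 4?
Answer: -4649*I*√6/36 ≈ -316.32*I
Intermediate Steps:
n(M, H) = 12 - 3*H - 3*M (n(M, H) = -3*((M + H) - 4) = -3*((H + M) - 4) = -3*(-4 + H + M) = 12 - 3*H - 3*M)
T = I*√6 (T = √((-2)² - 10) = √(4 - 10) = √(-6) = I*√6 ≈ 2.4495*I)
K(G, C) = 18 + 3*G (K(G, C) = 12 - (-3)*G - 3*(-2) = 12 + 3*G + 6 = 18 + 3*G)
S/((K(20, 30)*T)) = 60437/(((18 + 3*20)*(I*√6))) = 60437/(((18 + 60)*(I*√6))) = 60437/((78*(I*√6))) = 60437/((78*I*√6)) = 60437*(-I*√6/468) = -4649*I*√6/36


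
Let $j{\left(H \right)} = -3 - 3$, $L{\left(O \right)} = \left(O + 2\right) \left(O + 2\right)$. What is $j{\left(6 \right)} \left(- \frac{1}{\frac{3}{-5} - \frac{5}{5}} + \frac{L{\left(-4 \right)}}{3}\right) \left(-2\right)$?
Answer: $\frac{47}{2} \approx 23.5$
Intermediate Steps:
$L{\left(O \right)} = \left(2 + O\right)^{2}$ ($L{\left(O \right)} = \left(2 + O\right) \left(2 + O\right) = \left(2 + O\right)^{2}$)
$j{\left(H \right)} = -6$
$j{\left(6 \right)} \left(- \frac{1}{\frac{3}{-5} - \frac{5}{5}} + \frac{L{\left(-4 \right)}}{3}\right) \left(-2\right) = - 6 \left(- \frac{1}{\frac{3}{-5} - \frac{5}{5}} + \frac{\left(2 - 4\right)^{2}}{3}\right) \left(-2\right) = - 6 \left(- \frac{1}{3 \left(- \frac{1}{5}\right) - 1} + \left(-2\right)^{2} \cdot \frac{1}{3}\right) \left(-2\right) = - 6 \left(- \frac{1}{- \frac{3}{5} - 1} + 4 \cdot \frac{1}{3}\right) \left(-2\right) = - 6 \left(- \frac{1}{- \frac{8}{5}} + \frac{4}{3}\right) \left(-2\right) = - 6 \left(\left(-1\right) \left(- \frac{5}{8}\right) + \frac{4}{3}\right) \left(-2\right) = - 6 \left(\frac{5}{8} + \frac{4}{3}\right) \left(-2\right) = \left(-6\right) \frac{47}{24} \left(-2\right) = \left(- \frac{47}{4}\right) \left(-2\right) = \frac{47}{2}$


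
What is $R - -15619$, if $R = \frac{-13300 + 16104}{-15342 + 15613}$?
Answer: $\frac{4235553}{271} \approx 15629.0$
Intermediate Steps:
$R = \frac{2804}{271} \approx 10.347$
$R - -15619 = \frac{2804}{271} - -15619 = \frac{2804}{271} + 15619 = \frac{4235553}{271}$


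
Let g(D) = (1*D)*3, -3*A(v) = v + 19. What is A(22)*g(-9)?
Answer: 369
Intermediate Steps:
A(v) = -19/3 - v/3 (A(v) = -(v + 19)/3 = -(19 + v)/3 = -19/3 - v/3)
g(D) = 3*D (g(D) = D*3 = 3*D)
A(22)*g(-9) = (-19/3 - 1/3*22)*(3*(-9)) = (-19/3 - 22/3)*(-27) = -41/3*(-27) = 369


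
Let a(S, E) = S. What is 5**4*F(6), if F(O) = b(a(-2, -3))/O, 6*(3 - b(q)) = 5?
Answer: 8125/36 ≈ 225.69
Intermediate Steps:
b(q) = 13/6 (b(q) = 3 - 1/6*5 = 3 - 5/6 = 13/6)
F(O) = 13/(6*O)
5**4*F(6) = 5**4*((13/6)/6) = 625*((13/6)*(1/6)) = 625*(13/36) = 8125/36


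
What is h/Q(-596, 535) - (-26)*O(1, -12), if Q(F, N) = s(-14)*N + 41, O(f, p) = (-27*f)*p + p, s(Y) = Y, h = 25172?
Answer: 60401116/7449 ≈ 8108.6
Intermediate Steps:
O(f, p) = p - 27*f*p (O(f, p) = -27*f*p + p = p - 27*f*p)
Q(F, N) = 41 - 14*N (Q(F, N) = -14*N + 41 = 41 - 14*N)
h/Q(-596, 535) - (-26)*O(1, -12) = 25172/(41 - 14*535) - (-26)*(-12*(1 - 27*1)) = 25172/(41 - 7490) - (-26)*(-12*(1 - 27)) = 25172/(-7449) - (-26)*(-12*(-26)) = 25172*(-1/7449) - (-26)*312 = -25172/7449 - 1*(-8112) = -25172/7449 + 8112 = 60401116/7449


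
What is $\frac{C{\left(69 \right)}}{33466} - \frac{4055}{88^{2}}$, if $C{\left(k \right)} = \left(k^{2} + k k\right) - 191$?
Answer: $- \frac{31722683}{129580352} \approx -0.24481$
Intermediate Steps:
$C{\left(k \right)} = -191 + 2 k^{2}$ ($C{\left(k \right)} = \left(k^{2} + k^{2}\right) - 191 = 2 k^{2} - 191 = -191 + 2 k^{2}$)
$\frac{C{\left(69 \right)}}{33466} - \frac{4055}{88^{2}} = \frac{-191 + 2 \cdot 69^{2}}{33466} - \frac{4055}{88^{2}} = \left(-191 + 2 \cdot 4761\right) \frac{1}{33466} - \frac{4055}{7744} = \left(-191 + 9522\right) \frac{1}{33466} - \frac{4055}{7744} = 9331 \cdot \frac{1}{33466} - \frac{4055}{7744} = \frac{9331}{33466} - \frac{4055}{7744} = - \frac{31722683}{129580352}$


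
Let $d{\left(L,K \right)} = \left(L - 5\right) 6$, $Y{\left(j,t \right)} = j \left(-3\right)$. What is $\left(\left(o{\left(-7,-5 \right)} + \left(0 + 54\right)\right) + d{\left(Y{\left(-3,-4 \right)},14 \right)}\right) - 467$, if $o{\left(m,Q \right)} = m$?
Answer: $-396$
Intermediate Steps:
$Y{\left(j,t \right)} = - 3 j$
$d{\left(L,K \right)} = -30 + 6 L$ ($d{\left(L,K \right)} = \left(-5 + L\right) 6 = -30 + 6 L$)
$\left(\left(o{\left(-7,-5 \right)} + \left(0 + 54\right)\right) + d{\left(Y{\left(-3,-4 \right)},14 \right)}\right) - 467 = \left(\left(-7 + \left(0 + 54\right)\right) - \left(30 - 6 \left(\left(-3\right) \left(-3\right)\right)\right)\right) - 467 = \left(\left(-7 + 54\right) + \left(-30 + 6 \cdot 9\right)\right) - 467 = \left(47 + \left(-30 + 54\right)\right) - 467 = \left(47 + 24\right) - 467 = 71 - 467 = -396$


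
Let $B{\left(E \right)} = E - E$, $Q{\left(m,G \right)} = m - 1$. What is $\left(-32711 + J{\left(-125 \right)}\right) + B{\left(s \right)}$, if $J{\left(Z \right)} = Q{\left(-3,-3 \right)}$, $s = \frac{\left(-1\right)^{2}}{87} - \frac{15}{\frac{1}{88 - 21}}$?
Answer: $-32715$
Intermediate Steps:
$s = - \frac{87434}{87}$ ($s = 1 \cdot \frac{1}{87} - \frac{15}{\frac{1}{67}} = \frac{1}{87} - 15 \frac{1}{\frac{1}{67}} = \frac{1}{87} - 1005 = - \frac{87434}{87} \approx -1005.0$)
$Q{\left(m,G \right)} = -1 + m$
$B{\left(E \right)} = 0$
$J{\left(Z \right)} = -4$ ($J{\left(Z \right)} = -1 - 3 = -4$)
$\left(-32711 + J{\left(-125 \right)}\right) + B{\left(s \right)} = \left(-32711 - 4\right) + 0 = -32715 + 0 = -32715$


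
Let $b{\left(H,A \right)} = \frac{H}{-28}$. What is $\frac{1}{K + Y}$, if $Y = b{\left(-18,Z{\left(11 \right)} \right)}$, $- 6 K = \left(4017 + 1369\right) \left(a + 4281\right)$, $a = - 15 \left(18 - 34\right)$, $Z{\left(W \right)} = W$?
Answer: $- \frac{14}{56816905} \approx -2.4641 \cdot 10^{-7}$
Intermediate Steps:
$a = 240$ ($a = \left(-15\right) \left(-16\right) = 240$)
$b{\left(H,A \right)} = - \frac{H}{28}$ ($b{\left(H,A \right)} = H \left(- \frac{1}{28}\right) = - \frac{H}{28}$)
$K = -4058351$ ($K = - \frac{\left(4017 + 1369\right) \left(240 + 4281\right)}{6} = - \frac{5386 \cdot 4521}{6} = \left(- \frac{1}{6}\right) 24350106 = -4058351$)
$Y = \frac{9}{14}$ ($Y = \left(- \frac{1}{28}\right) \left(-18\right) = \frac{9}{14} \approx 0.64286$)
$\frac{1}{K + Y} = \frac{1}{-4058351 + \frac{9}{14}} = \frac{1}{- \frac{56816905}{14}} = - \frac{14}{56816905}$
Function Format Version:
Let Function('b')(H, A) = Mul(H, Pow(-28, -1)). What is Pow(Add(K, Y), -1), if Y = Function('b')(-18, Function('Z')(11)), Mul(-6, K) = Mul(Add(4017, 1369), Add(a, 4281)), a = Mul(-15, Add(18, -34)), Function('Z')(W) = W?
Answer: Rational(-14, 56816905) ≈ -2.4641e-7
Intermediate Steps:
a = 240 (a = Mul(-15, -16) = 240)
Function('b')(H, A) = Mul(Rational(-1, 28), H) (Function('b')(H, A) = Mul(H, Rational(-1, 28)) = Mul(Rational(-1, 28), H))
K = -4058351 (K = Mul(Rational(-1, 6), Mul(Add(4017, 1369), Add(240, 4281))) = Mul(Rational(-1, 6), Mul(5386, 4521)) = Mul(Rational(-1, 6), 24350106) = -4058351)
Y = Rational(9, 14) (Y = Mul(Rational(-1, 28), -18) = Rational(9, 14) ≈ 0.64286)
Pow(Add(K, Y), -1) = Pow(Add(-4058351, Rational(9, 14)), -1) = Pow(Rational(-56816905, 14), -1) = Rational(-14, 56816905)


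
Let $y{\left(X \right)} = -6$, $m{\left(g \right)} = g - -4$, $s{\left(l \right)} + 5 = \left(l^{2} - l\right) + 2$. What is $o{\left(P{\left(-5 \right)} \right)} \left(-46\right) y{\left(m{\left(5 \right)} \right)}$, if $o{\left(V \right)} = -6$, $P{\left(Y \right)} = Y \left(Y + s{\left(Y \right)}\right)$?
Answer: $-1656$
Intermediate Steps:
$s{\left(l \right)} = -3 + l^{2} - l$ ($s{\left(l \right)} = -5 + \left(\left(l^{2} - l\right) + 2\right) = -5 + \left(2 + l^{2} - l\right) = -3 + l^{2} - l$)
$m{\left(g \right)} = 4 + g$ ($m{\left(g \right)} = g + 4 = 4 + g$)
$P{\left(Y \right)} = Y \left(-3 + Y^{2}\right)$ ($P{\left(Y \right)} = Y \left(Y - \left(3 + Y - Y^{2}\right)\right) = Y \left(-3 + Y^{2}\right)$)
$o{\left(P{\left(-5 \right)} \right)} \left(-46\right) y{\left(m{\left(5 \right)} \right)} = \left(-6\right) \left(-46\right) \left(-6\right) = 276 \left(-6\right) = -1656$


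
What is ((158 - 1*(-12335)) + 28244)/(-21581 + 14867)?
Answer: -13579/2238 ≈ -6.0675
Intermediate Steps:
((158 - 1*(-12335)) + 28244)/(-21581 + 14867) = ((158 + 12335) + 28244)/(-6714) = (12493 + 28244)*(-1/6714) = 40737*(-1/6714) = -13579/2238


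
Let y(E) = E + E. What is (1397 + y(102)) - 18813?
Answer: -17212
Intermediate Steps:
y(E) = 2*E
(1397 + y(102)) - 18813 = (1397 + 2*102) - 18813 = (1397 + 204) - 18813 = 1601 - 18813 = -17212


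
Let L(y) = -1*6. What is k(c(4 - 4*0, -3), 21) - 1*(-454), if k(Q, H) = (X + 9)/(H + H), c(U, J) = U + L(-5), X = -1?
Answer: 9538/21 ≈ 454.19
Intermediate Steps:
L(y) = -6
c(U, J) = -6 + U (c(U, J) = U - 6 = -6 + U)
k(Q, H) = 4/H (k(Q, H) = (-1 + 9)/(H + H) = 8/((2*H)) = 8*(1/(2*H)) = 4/H)
k(c(4 - 4*0, -3), 21) - 1*(-454) = 4/21 - 1*(-454) = 4*(1/21) + 454 = 4/21 + 454 = 9538/21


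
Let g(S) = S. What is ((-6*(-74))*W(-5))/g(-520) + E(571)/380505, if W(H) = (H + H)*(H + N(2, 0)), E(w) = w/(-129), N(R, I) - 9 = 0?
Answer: 21793796957/638106885 ≈ 34.154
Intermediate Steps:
N(R, I) = 9 (N(R, I) = 9 + 0 = 9)
E(w) = -w/129 (E(w) = w*(-1/129) = -w/129)
W(H) = 2*H*(9 + H) (W(H) = (H + H)*(H + 9) = (2*H)*(9 + H) = 2*H*(9 + H))
((-6*(-74))*W(-5))/g(-520) + E(571)/380505 = ((-6*(-74))*(2*(-5)*(9 - 5)))/(-520) - 1/129*571/380505 = (444*(2*(-5)*4))*(-1/520) - 571/129*1/380505 = (444*(-40))*(-1/520) - 571/49085145 = -17760*(-1/520) - 571/49085145 = 444/13 - 571/49085145 = 21793796957/638106885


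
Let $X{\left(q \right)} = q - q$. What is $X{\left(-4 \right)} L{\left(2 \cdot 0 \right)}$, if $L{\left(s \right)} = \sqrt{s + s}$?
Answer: $0$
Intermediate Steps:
$X{\left(q \right)} = 0$
$L{\left(s \right)} = \sqrt{2} \sqrt{s}$ ($L{\left(s \right)} = \sqrt{2 s} = \sqrt{2} \sqrt{s}$)
$X{\left(-4 \right)} L{\left(2 \cdot 0 \right)} = 0 \sqrt{2} \sqrt{2 \cdot 0} = 0 \sqrt{2} \sqrt{0} = 0 \sqrt{2} \cdot 0 = 0 \cdot 0 = 0$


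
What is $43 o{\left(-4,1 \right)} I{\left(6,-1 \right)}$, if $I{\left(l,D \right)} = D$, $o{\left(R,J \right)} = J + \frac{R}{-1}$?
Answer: $-215$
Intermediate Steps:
$o{\left(R,J \right)} = J - R$ ($o{\left(R,J \right)} = J + R \left(-1\right) = J - R$)
$43 o{\left(-4,1 \right)} I{\left(6,-1 \right)} = 43 \left(1 - -4\right) \left(-1\right) = 43 \left(1 + 4\right) \left(-1\right) = 43 \cdot 5 \left(-1\right) = 215 \left(-1\right) = -215$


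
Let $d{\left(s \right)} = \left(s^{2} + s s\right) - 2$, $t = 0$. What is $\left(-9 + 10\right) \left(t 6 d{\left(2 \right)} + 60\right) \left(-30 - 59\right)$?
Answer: $-5340$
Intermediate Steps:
$d{\left(s \right)} = -2 + 2 s^{2}$ ($d{\left(s \right)} = \left(s^{2} + s^{2}\right) - 2 = 2 s^{2} - 2 = -2 + 2 s^{2}$)
$\left(-9 + 10\right) \left(t 6 d{\left(2 \right)} + 60\right) \left(-30 - 59\right) = \left(-9 + 10\right) \left(0 \cdot 6 \left(-2 + 2 \cdot 2^{2}\right) + 60\right) \left(-30 - 59\right) = 1 \left(0 \left(-2 + 2 \cdot 4\right) + 60\right) \left(-89\right) = 1 \left(0 \left(-2 + 8\right) + 60\right) \left(-89\right) = 1 \left(0 \cdot 6 + 60\right) \left(-89\right) = 1 \left(0 + 60\right) \left(-89\right) = 1 \cdot 60 \left(-89\right) = 1 \left(-5340\right) = -5340$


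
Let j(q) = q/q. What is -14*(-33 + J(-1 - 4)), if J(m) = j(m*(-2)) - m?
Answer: 378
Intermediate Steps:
j(q) = 1
J(m) = 1 - m
-14*(-33 + J(-1 - 4)) = -14*(-33 + (1 - (-1 - 4))) = -14*(-33 + (1 - 1*(-5))) = -14*(-33 + (1 + 5)) = -14*(-33 + 6) = -14*(-27) = 378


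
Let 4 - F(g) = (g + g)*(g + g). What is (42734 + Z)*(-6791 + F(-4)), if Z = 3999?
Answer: -320167783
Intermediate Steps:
F(g) = 4 - 4*g² (F(g) = 4 - (g + g)*(g + g) = 4 - 2*g*2*g = 4 - 4*g²)
(42734 + Z)*(-6791 + F(-4)) = (42734 + 3999)*(-6791 + (4 - 4*(-4)²)) = 46733*(-6791 + (4 - 4*16)) = 46733*(-6791 + (4 - 64)) = 46733*(-6791 - 60) = 46733*(-6851) = -320167783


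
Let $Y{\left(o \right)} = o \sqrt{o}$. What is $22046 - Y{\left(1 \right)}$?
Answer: $22045$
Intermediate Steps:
$Y{\left(o \right)} = o^{\frac{3}{2}}$
$22046 - Y{\left(1 \right)} = 22046 - 1^{\frac{3}{2}} = 22046 - 1 = 22045$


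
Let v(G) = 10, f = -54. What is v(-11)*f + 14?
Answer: -526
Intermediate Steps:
v(-11)*f + 14 = 10*(-54) + 14 = -540 + 14 = -526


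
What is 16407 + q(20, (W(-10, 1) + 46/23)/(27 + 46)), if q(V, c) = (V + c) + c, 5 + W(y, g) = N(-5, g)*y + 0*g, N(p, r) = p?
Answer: 1199265/73 ≈ 16428.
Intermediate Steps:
W(y, g) = -5 - 5*y (W(y, g) = -5 + (-5*y + 0*g) = -5 + (-5*y + 0) = -5 - 5*y)
q(V, c) = V + 2*c
16407 + q(20, (W(-10, 1) + 46/23)/(27 + 46)) = 16407 + (20 + 2*(((-5 - 5*(-10)) + 46/23)/(27 + 46))) = 16407 + (20 + 2*(((-5 + 50) + 46*(1/23))/73)) = 16407 + (20 + 2*((45 + 2)*(1/73))) = 16407 + (20 + 2*(47*(1/73))) = 16407 + (20 + 2*(47/73)) = 16407 + (20 + 94/73) = 16407 + 1554/73 = 1199265/73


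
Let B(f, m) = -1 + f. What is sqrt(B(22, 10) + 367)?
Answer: 2*sqrt(97) ≈ 19.698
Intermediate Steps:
sqrt(B(22, 10) + 367) = sqrt((-1 + 22) + 367) = sqrt(21 + 367) = sqrt(388) = 2*sqrt(97)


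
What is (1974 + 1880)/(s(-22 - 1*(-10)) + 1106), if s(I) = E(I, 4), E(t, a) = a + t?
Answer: 1927/549 ≈ 3.5100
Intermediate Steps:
s(I) = 4 + I
(1974 + 1880)/(s(-22 - 1*(-10)) + 1106) = (1974 + 1880)/((4 + (-22 - 1*(-10))) + 1106) = 3854/((4 + (-22 + 10)) + 1106) = 3854/((4 - 12) + 1106) = 3854/(-8 + 1106) = 3854/1098 = 3854*(1/1098) = 1927/549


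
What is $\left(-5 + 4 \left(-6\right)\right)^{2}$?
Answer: $841$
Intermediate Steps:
$\left(-5 + 4 \left(-6\right)\right)^{2} = \left(-5 - 24\right)^{2} = \left(-29\right)^{2} = 841$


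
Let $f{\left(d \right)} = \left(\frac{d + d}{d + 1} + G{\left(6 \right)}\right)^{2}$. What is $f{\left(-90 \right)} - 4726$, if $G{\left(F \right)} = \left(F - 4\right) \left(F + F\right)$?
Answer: $- \frac{32070790}{7921} \approx -4048.8$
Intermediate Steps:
$G{\left(F \right)} = 2 F \left(-4 + F\right)$ ($G{\left(F \right)} = \left(-4 + F\right) 2 F = 2 F \left(-4 + F\right)$)
$f{\left(d \right)} = \left(24 + \frac{2 d}{1 + d}\right)^{2}$ ($f{\left(d \right)} = \left(\frac{d + d}{d + 1} + 2 \cdot 6 \left(-4 + 6\right)\right)^{2} = \left(\frac{2 d}{1 + d} + 2 \cdot 6 \cdot 2\right)^{2} = \left(\frac{2 d}{1 + d} + 24\right)^{2} = \left(24 + \frac{2 d}{1 + d}\right)^{2}$)
$f{\left(-90 \right)} - 4726 = \frac{4 \left(12 + 13 \left(-90\right)\right)^{2}}{\left(1 - 90\right)^{2}} - 4726 = \frac{4 \left(12 - 1170\right)^{2}}{7921} - 4726 = 4 \cdot \frac{1}{7921} \left(-1158\right)^{2} - 4726 = 4 \cdot \frac{1}{7921} \cdot 1340964 - 4726 = \frac{5363856}{7921} - 4726 = - \frac{32070790}{7921}$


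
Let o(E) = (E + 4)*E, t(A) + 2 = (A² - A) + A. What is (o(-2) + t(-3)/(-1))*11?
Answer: -121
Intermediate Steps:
t(A) = -2 + A² (t(A) = -2 + ((A² - A) + A) = -2 + A²)
o(E) = E*(4 + E) (o(E) = (4 + E)*E = E*(4 + E))
(o(-2) + t(-3)/(-1))*11 = (-2*(4 - 2) + (-2 + (-3)²)/(-1))*11 = (-2*2 + (-2 + 9)*(-1))*11 = (-4 + 7*(-1))*11 = (-4 - 7)*11 = -11*11 = -121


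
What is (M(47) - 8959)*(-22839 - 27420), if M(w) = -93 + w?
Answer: 452582295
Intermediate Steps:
(M(47) - 8959)*(-22839 - 27420) = ((-93 + 47) - 8959)*(-22839 - 27420) = (-46 - 8959)*(-50259) = -9005*(-50259) = 452582295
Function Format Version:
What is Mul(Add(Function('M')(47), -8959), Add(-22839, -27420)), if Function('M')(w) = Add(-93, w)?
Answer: 452582295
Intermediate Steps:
Mul(Add(Function('M')(47), -8959), Add(-22839, -27420)) = Mul(Add(Add(-93, 47), -8959), Add(-22839, -27420)) = Mul(Add(-46, -8959), -50259) = Mul(-9005, -50259) = 452582295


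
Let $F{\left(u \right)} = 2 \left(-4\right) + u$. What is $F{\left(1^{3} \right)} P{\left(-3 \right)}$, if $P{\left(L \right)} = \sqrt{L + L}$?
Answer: $- 7 i \sqrt{6} \approx - 17.146 i$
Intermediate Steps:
$F{\left(u \right)} = -8 + u$
$P{\left(L \right)} = \sqrt{2} \sqrt{L}$ ($P{\left(L \right)} = \sqrt{2 L} = \sqrt{2} \sqrt{L}$)
$F{\left(1^{3} \right)} P{\left(-3 \right)} = \left(-8 + 1^{3}\right) \sqrt{2} \sqrt{-3} = \left(-8 + 1\right) \sqrt{2} i \sqrt{3} = - 7 i \sqrt{6}$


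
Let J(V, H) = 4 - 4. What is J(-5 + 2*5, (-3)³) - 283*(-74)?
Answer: 20942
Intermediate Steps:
J(V, H) = 0
J(-5 + 2*5, (-3)³) - 283*(-74) = 0 - 283*(-74) = 0 + 20942 = 20942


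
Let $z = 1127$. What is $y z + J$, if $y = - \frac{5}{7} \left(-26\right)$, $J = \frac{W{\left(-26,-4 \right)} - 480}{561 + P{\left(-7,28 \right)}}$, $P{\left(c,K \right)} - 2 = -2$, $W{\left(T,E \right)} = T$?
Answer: $\frac{1067384}{51} \approx 20929.0$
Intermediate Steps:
$P{\left(c,K \right)} = 0$ ($P{\left(c,K \right)} = 2 - 2 = 0$)
$J = - \frac{46}{51}$ ($J = \frac{-26 - 480}{561 + 0} = - \frac{506}{561} = \left(-506\right) \frac{1}{561} = - \frac{46}{51} \approx -0.90196$)
$y = \frac{130}{7}$ ($y = \left(-5\right) \frac{1}{7} \left(-26\right) = \left(- \frac{5}{7}\right) \left(-26\right) = \frac{130}{7} \approx 18.571$)
$y z + J = \frac{130}{7} \cdot 1127 - \frac{46}{51} = 20930 - \frac{46}{51} = \frac{1067384}{51}$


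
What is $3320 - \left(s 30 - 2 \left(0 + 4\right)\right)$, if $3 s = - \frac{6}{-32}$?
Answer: $\frac{26609}{8} \approx 3326.1$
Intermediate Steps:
$s = \frac{1}{16}$ ($s = \frac{\left(-6\right) \frac{1}{-32}}{3} = \frac{\left(-6\right) \left(- \frac{1}{32}\right)}{3} = \frac{1}{3} \cdot \frac{3}{16} = \frac{1}{16} \approx 0.0625$)
$3320 - \left(s 30 - 2 \left(0 + 4\right)\right) = 3320 - \left(\frac{1}{16} \cdot 30 - 2 \left(0 + 4\right)\right) = 3320 - \left(\frac{15}{8} - 8\right) = 3320 - - \frac{49}{8} = 3320 + \frac{49}{8} = \frac{26609}{8}$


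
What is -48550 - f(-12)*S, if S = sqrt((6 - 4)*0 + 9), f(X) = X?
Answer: -48514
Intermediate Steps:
S = 3 (S = sqrt(2*0 + 9) = sqrt(0 + 9) = sqrt(9) = 3)
-48550 - f(-12)*S = -48550 - (-12)*3 = -48550 - 1*(-36) = -48550 + 36 = -48514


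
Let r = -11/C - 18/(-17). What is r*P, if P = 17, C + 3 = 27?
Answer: 245/24 ≈ 10.208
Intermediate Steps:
C = 24 (C = -3 + 27 = 24)
r = 245/408 (r = -11/24 - 18/(-17) = -11*1/24 - 18*(-1/17) = -11/24 + 18/17 = 245/408 ≈ 0.60049)
r*P = (245/408)*17 = 245/24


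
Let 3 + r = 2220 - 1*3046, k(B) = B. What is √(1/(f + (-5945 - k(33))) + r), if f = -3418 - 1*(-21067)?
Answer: I*√112919936118/11671 ≈ 28.792*I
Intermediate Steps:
f = 17649 (f = -3418 + 21067 = 17649)
r = -829 (r = -3 + (2220 - 1*3046) = -3 + (2220 - 3046) = -3 - 826 = -829)
√(1/(f + (-5945 - k(33))) + r) = √(1/(17649 + (-5945 - 1*33)) - 829) = √(1/(17649 + (-5945 - 33)) - 829) = √(1/(17649 - 5978) - 829) = √(1/11671 - 829) = √(-9675258/11671) = I*√112919936118/11671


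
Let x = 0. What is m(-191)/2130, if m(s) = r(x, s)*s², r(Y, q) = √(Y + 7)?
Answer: 36481*√7/2130 ≈ 45.314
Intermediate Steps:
r(Y, q) = √(7 + Y)
m(s) = √7*s² (m(s) = √(7 + 0)*s² = √7*s²)
m(-191)/2130 = (√7*(-191)²)/2130 = (√7*36481)*(1/2130) = (36481*√7)*(1/2130) = 36481*√7/2130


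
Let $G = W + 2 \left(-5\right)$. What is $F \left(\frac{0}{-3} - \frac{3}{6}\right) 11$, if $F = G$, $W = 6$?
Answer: $22$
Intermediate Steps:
$G = -4$ ($G = 6 + 2 \left(-5\right) = 6 - 10 = -4$)
$F = -4$
$F \left(\frac{0}{-3} - \frac{3}{6}\right) 11 = - 4 \left(\frac{0}{-3} - \frac{3}{6}\right) 11 = - 4 \left(0 \left(- \frac{1}{3}\right) - \frac{1}{2}\right) 11 = - 4 \left(0 - \frac{1}{2}\right) 11 = \left(-4\right) \left(- \frac{1}{2}\right) 11 = 2 \cdot 11 = 22$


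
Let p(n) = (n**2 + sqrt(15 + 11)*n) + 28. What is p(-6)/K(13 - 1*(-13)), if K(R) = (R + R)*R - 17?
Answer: 64/1335 - 2*sqrt(26)/445 ≈ 0.025023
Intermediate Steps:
K(R) = -17 + 2*R**2 (K(R) = (2*R)*R - 17 = 2*R**2 - 17 = -17 + 2*R**2)
p(n) = 28 + n**2 + n*sqrt(26) (p(n) = (n**2 + sqrt(26)*n) + 28 = (n**2 + n*sqrt(26)) + 28 = 28 + n**2 + n*sqrt(26))
p(-6)/K(13 - 1*(-13)) = (28 + (-6)**2 - 6*sqrt(26))/(-17 + 2*(13 - 1*(-13))**2) = (28 + 36 - 6*sqrt(26))/(-17 + 2*(13 + 13)**2) = (64 - 6*sqrt(26))/(-17 + 2*26**2) = (64 - 6*sqrt(26))/(-17 + 2*676) = (64 - 6*sqrt(26))/(-17 + 1352) = (64 - 6*sqrt(26))/1335 = (64 - 6*sqrt(26))*(1/1335) = 64/1335 - 2*sqrt(26)/445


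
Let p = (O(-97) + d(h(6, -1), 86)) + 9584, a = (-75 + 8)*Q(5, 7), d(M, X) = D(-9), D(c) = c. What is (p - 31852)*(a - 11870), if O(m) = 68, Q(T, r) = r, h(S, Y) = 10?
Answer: 274036851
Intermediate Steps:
d(M, X) = -9
a = -469 (a = (-75 + 8)*7 = -67*7 = -469)
p = 9643 (p = (68 - 9) + 9584 = 59 + 9584 = 9643)
(p - 31852)*(a - 11870) = (9643 - 31852)*(-469 - 11870) = -22209*(-12339) = 274036851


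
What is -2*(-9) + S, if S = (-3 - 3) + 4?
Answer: 16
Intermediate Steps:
S = -2 (S = -6 + 4 = -2)
-2*(-9) + S = -2*(-9) - 2 = 18 - 2 = 16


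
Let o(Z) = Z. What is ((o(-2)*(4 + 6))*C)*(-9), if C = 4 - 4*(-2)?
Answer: 2160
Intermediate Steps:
C = 12 (C = 4 + 8 = 12)
((o(-2)*(4 + 6))*C)*(-9) = (-2*(4 + 6)*12)*(-9) = (-2*10*12)*(-9) = -20*12*(-9) = -240*(-9) = 2160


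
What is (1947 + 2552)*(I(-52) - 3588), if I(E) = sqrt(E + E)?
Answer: -16142412 + 8998*I*sqrt(26) ≈ -1.6142e+7 + 45881.0*I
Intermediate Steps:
I(E) = sqrt(2)*sqrt(E) (I(E) = sqrt(2*E) = sqrt(2)*sqrt(E))
(1947 + 2552)*(I(-52) - 3588) = (1947 + 2552)*(sqrt(2)*sqrt(-52) - 3588) = 4499*(sqrt(2)*(2*I*sqrt(13)) - 3588) = 4499*(2*I*sqrt(26) - 3588) = 4499*(-3588 + 2*I*sqrt(26)) = -16142412 + 8998*I*sqrt(26)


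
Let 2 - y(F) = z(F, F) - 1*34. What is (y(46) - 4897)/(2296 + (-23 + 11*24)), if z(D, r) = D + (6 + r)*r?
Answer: -7299/2537 ≈ -2.8770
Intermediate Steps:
z(D, r) = D + r*(6 + r)
y(F) = 36 - F² - 7*F (y(F) = 2 - ((F + F² + 6*F) - 1*34) = 2 - ((F² + 7*F) - 34) = 2 - (-34 + F² + 7*F) = 2 + (34 - F² - 7*F) = 36 - F² - 7*F)
(y(46) - 4897)/(2296 + (-23 + 11*24)) = ((36 - 1*46² - 7*46) - 4897)/(2296 + (-23 + 11*24)) = ((36 - 1*2116 - 322) - 4897)/(2296 + (-23 + 264)) = ((36 - 2116 - 322) - 4897)/(2296 + 241) = (-2402 - 4897)/2537 = -7299*1/2537 = -7299/2537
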